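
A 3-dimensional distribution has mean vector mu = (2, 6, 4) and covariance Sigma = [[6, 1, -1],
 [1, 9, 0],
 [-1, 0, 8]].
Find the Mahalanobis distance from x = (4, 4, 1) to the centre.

Step 1 — centre the observation: (x - mu) = (2, -2, -3).

Step 2 — invert Sigma (cofactor / det for 3×3, or solve directly):
  Sigma^{-1} = [[0.1735, -0.0193, 0.0217],
 [-0.0193, 0.1133, -0.0024],
 [0.0217, -0.0024, 0.1277]].

Step 3 — form the quadratic (x - mu)^T · Sigma^{-1} · (x - mu):
  Sigma^{-1} · (x - mu) = (0.3205, -0.2578, -0.3349).
  (x - mu)^T · [Sigma^{-1} · (x - mu)] = (2)·(0.3205) + (-2)·(-0.2578) + (-3)·(-0.3349) = 2.1614.

Step 4 — take square root: d = √(2.1614) ≈ 1.4702.

d(x, mu) = √(2.1614) ≈ 1.4702


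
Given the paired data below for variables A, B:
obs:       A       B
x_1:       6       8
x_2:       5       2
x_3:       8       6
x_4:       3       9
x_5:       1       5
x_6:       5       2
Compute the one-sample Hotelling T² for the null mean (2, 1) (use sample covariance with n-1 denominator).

Step 1 — sample mean vector:
  mean(A) = (6 + 5 + 8 + 3 + 1 + 5) / 6 = 28/6 = 4.6667
  mean(B) = (8 + 2 + 6 + 9 + 5 + 2) / 6 = 32/6 = 5.3333
  x̄ = (4.6667, 5.3333),  deviation x̄ - mu_0 = (4.6667, 5.3333) - (2, 1) = (2.6667, 4.3333).

Step 2 — sample covariance matrix, S[i,j] = (1/(n-1)) · Σ_k (x_{k,i} - mean_i) · (x_{k,j} - mean_j), divisor n-1 = 5:
  S[A,A] = ((1.3333)·(1.3333) + (0.3333)·(0.3333) + (3.3333)·(3.3333) + (-1.6667)·(-1.6667) + (-3.6667)·(-3.6667) + (0.3333)·(0.3333)) / 5 = 29.3333/5 = 5.8667
  S[A,B] = ((1.3333)·(2.6667) + (0.3333)·(-3.3333) + (3.3333)·(0.6667) + (-1.6667)·(3.6667) + (-3.6667)·(-0.3333) + (0.3333)·(-3.3333)) / 5 = -1.3333/5 = -0.2667
  S[B,B] = ((2.6667)·(2.6667) + (-3.3333)·(-3.3333) + (0.6667)·(0.6667) + (3.6667)·(3.6667) + (-0.3333)·(-0.3333) + (-3.3333)·(-3.3333)) / 5 = 43.3333/5 = 8.6667
  S = [[5.8667, -0.2667],
 [-0.2667, 8.6667]].

Step 3 — invert S. det(S) = 5.8667·8.6667 - (-0.2667)² = 50.7733.
  S^{-1} = (1/det) · [[d, -b], [-b, a]] = [[0.1707, 0.0053],
 [0.0053, 0.1155]].

Step 4 — quadratic form (x̄ - mu_0)^T · S^{-1} · (x̄ - mu_0):
  S^{-1} · (x̄ - mu_0) = (0.4779, 0.5147),
  (x̄ - mu_0)^T · [...] = (2.6667)·(0.4779) + (4.3333)·(0.5147) = 3.5049.

Step 5 — scale by n: T² = 6 · 3.5049 = 21.0294.

T² ≈ 21.0294


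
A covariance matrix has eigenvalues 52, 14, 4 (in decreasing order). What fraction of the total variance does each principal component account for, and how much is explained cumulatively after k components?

Step 1 — total variance = trace(Sigma) = Σ λ_i = 52 + 14 + 4 = 70.

Step 2 — fraction explained by component i = λ_i / Σ λ:
  PC1: 52/70 = 0.7429
  PC2: 14/70 = 0.2
  PC3: 4/70 = 0.0571

Step 3 — cumulative fraction after k components = (λ_1 + ... + λ_k) / Σ λ:
  k = 1: 52/70 = 0.7429
  k = 2: (52 + 14)/70 = 66/70 = 0.9429
  k = 3: (52 + 14 + 4)/70 = 70/70 = 1

Summary (fraction, with percent):

explained: PC1 0.7429 (74.29%), PC2 0.2 (20%), PC3 0.0571 (5.71%);  cumulative: 0.7429, 0.9429, 1


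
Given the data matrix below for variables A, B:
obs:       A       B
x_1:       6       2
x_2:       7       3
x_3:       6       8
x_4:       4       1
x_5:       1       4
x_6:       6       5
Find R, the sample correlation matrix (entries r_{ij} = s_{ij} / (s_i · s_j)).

Step 1 — column means:
  mean(A) = (6 + 7 + 6 + 4 + 1 + 6) / 6 = 30/6 = 5
  mean(B) = (2 + 3 + 8 + 1 + 4 + 5) / 6 = 23/6 = 3.8333

Step 2 — sample variances and covariances s[i,j] = (1/(n-1)) · Σ_k (x_{k,i} - mean_i) · (x_{k,j} - mean_j), with n-1 = 5:
  s[A,A] = ((1)·(1) + (2)·(2) + (1)·(1) + (-1)·(-1) + (-4)·(-4) + (1)·(1)) / 5 = 24/5 = 4.8
  s[A,B] = ((1)·(-1.8333) + (2)·(-0.8333) + (1)·(4.1667) + (-1)·(-2.8333) + (-4)·(0.1667) + (1)·(1.1667)) / 5 = 4/5 = 0.8
  s[B,B] = ((-1.8333)·(-1.8333) + (-0.8333)·(-0.8333) + (4.1667)·(4.1667) + (-2.8333)·(-2.8333) + (0.1667)·(0.1667) + (1.1667)·(1.1667)) / 5 = 30.8333/5 = 6.1667
  Sample standard deviations s_i = √(s[i,i]):
  s(A) = √(4.8) = 2.1909
  s(B) = √(6.1667) = 2.4833

Step 3 — r_{ij} = s_{ij} / (s_i · s_j):
  r[A,A] = 1 (diagonal).
  r[A,B] = 0.8 / (2.1909 · 2.4833) = 0.8 / 5.4406 = 0.147
  r[B,B] = 1 (diagonal).

R is symmetric with unit diagonal. Assembling:

R = [[1, 0.147],
 [0.147, 1]]


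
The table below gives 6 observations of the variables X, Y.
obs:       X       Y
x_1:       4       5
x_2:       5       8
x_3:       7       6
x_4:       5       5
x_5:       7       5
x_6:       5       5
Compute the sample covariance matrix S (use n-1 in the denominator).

Step 1 — column means:
  mean(X) = (4 + 5 + 7 + 5 + 7 + 5) / 6 = 33/6 = 5.5
  mean(Y) = (5 + 8 + 6 + 5 + 5 + 5) / 6 = 34/6 = 5.6667

Step 2 — sample covariance S[i,j] = (1/(n-1)) · Σ_k (x_{k,i} - mean_i) · (x_{k,j} - mean_j), with n-1 = 5.
  S[X,X] = ((-1.5)·(-1.5) + (-0.5)·(-0.5) + (1.5)·(1.5) + (-0.5)·(-0.5) + (1.5)·(1.5) + (-0.5)·(-0.5)) / 5 = 7.5/5 = 1.5
  S[X,Y] = ((-1.5)·(-0.6667) + (-0.5)·(2.3333) + (1.5)·(0.3333) + (-0.5)·(-0.6667) + (1.5)·(-0.6667) + (-0.5)·(-0.6667)) / 5 = 0/5 = 0
  S[Y,Y] = ((-0.6667)·(-0.6667) + (2.3333)·(2.3333) + (0.3333)·(0.3333) + (-0.6667)·(-0.6667) + (-0.6667)·(-0.6667) + (-0.6667)·(-0.6667)) / 5 = 7.3333/5 = 1.4667

S is symmetric (S[j,i] = S[i,j]). Assembling:

S = [[1.5, 0],
 [0, 1.4667]]


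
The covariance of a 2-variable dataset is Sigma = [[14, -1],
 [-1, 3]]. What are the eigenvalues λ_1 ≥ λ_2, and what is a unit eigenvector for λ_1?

Step 1 — characteristic polynomial of 2×2 Sigma:
  det(Sigma - λI) = λ² - trace · λ + det = 0.
  trace = 14 + 3 = 17, det = 14·3 - (-1)² = 41.
Step 2 — discriminant:
  Δ = trace² - 4·det = 289 - 164 = 125.
Step 3 — eigenvalues:
  λ = (trace ± √Δ)/2 = (17 ± 11.1803)/2,
  λ_1 = 14.0902,  λ_2 = 2.9098.

Step 4 — unit eigenvector for λ_1: solve (Sigma - λ_1 I)v = 0. First row:
  (14 - 14.0902)·v_x + (-1)·v_y = 0, i.e. (-0.0902)·v_x + (-1)·v_y = 0,
  so v ∝ (b, λ_1 - a) = (-1, 0.0902); multiply by -1 so the first entry is positive: u = (1, -0.0902).
  ||u|| = √((1)² + (-0.0902)²) = √(1.0081) ≈ 1.0041,
  v_1 = u/||u|| ≈ (0.996, -0.0898) (||v_1|| = 1).

λ_1 = 14.0902,  λ_2 = 2.9098;  v_1 ≈ (0.996, -0.0898)


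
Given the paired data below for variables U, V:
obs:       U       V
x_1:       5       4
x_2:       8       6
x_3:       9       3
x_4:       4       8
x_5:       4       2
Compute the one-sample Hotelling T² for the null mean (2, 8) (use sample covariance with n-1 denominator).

Step 1 — sample mean vector:
  mean(U) = (5 + 8 + 9 + 4 + 4) / 5 = 30/5 = 6
  mean(V) = (4 + 6 + 3 + 8 + 2) / 5 = 23/5 = 4.6
  x̄ = (6, 4.6),  deviation x̄ - mu_0 = (6, 4.6) - (2, 8) = (4, -3.4).

Step 2 — sample covariance matrix, S[i,j] = (1/(n-1)) · Σ_k (x_{k,i} - mean_i) · (x_{k,j} - mean_j), divisor n-1 = 4:
  S[U,U] = ((-1)·(-1) + (2)·(2) + (3)·(3) + (-2)·(-2) + (-2)·(-2)) / 4 = 22/4 = 5.5
  S[U,V] = ((-1)·(-0.6) + (2)·(1.4) + (3)·(-1.6) + (-2)·(3.4) + (-2)·(-2.6)) / 4 = -3/4 = -0.75
  S[V,V] = ((-0.6)·(-0.6) + (1.4)·(1.4) + (-1.6)·(-1.6) + (3.4)·(3.4) + (-2.6)·(-2.6)) / 4 = 23.2/4 = 5.8
  S = [[5.5, -0.75],
 [-0.75, 5.8]].

Step 3 — invert S. det(S) = 5.5·5.8 - (-0.75)² = 31.3375.
  S^{-1} = (1/det) · [[d, -b], [-b, a]] = [[0.1851, 0.0239],
 [0.0239, 0.1755]].

Step 4 — quadratic form (x̄ - mu_0)^T · S^{-1} · (x̄ - mu_0):
  S^{-1} · (x̄ - mu_0) = (0.659, -0.501),
  (x̄ - mu_0)^T · [...] = (4)·(0.659) + (-3.4)·(-0.501) = 4.3392.

Step 5 — scale by n: T² = 5 · 4.3392 = 21.6961.

T² ≈ 21.6961


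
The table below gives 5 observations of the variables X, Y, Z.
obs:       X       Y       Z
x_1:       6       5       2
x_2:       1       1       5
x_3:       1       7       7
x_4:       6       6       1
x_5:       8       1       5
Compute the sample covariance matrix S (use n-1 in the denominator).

Step 1 — column means:
  mean(X) = (6 + 1 + 1 + 6 + 8) / 5 = 22/5 = 4.4
  mean(Y) = (5 + 1 + 7 + 6 + 1) / 5 = 20/5 = 4
  mean(Z) = (2 + 5 + 7 + 1 + 5) / 5 = 20/5 = 4

Step 2 — sample covariance S[i,j] = (1/(n-1)) · Σ_k (x_{k,i} - mean_i) · (x_{k,j} - mean_j), with n-1 = 4.
  S[X,X] = ((1.6)·(1.6) + (-3.4)·(-3.4) + (-3.4)·(-3.4) + (1.6)·(1.6) + (3.6)·(3.6)) / 4 = 41.2/4 = 10.3
  S[X,Y] = ((1.6)·(1) + (-3.4)·(-3) + (-3.4)·(3) + (1.6)·(2) + (3.6)·(-3)) / 4 = -6/4 = -1.5
  S[X,Z] = ((1.6)·(-2) + (-3.4)·(1) + (-3.4)·(3) + (1.6)·(-3) + (3.6)·(1)) / 4 = -18/4 = -4.5
  S[Y,Y] = ((1)·(1) + (-3)·(-3) + (3)·(3) + (2)·(2) + (-3)·(-3)) / 4 = 32/4 = 8
  S[Y,Z] = ((1)·(-2) + (-3)·(1) + (3)·(3) + (2)·(-3) + (-3)·(1)) / 4 = -5/4 = -1.25
  S[Z,Z] = ((-2)·(-2) + (1)·(1) + (3)·(3) + (-3)·(-3) + (1)·(1)) / 4 = 24/4 = 6

S is symmetric (S[j,i] = S[i,j]). Assembling:

S = [[10.3, -1.5, -4.5],
 [-1.5, 8, -1.25],
 [-4.5, -1.25, 6]]


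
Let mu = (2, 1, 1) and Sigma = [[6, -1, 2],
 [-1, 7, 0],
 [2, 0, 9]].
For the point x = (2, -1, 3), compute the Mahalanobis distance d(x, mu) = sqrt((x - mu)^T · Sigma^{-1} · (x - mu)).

Step 1 — centre the observation: (x - mu) = (0, -2, 2).

Step 2 — invert Sigma (cofactor / det for 3×3, or solve directly):
  Sigma^{-1} = [[0.1848, 0.0264, -0.0411],
 [0.0264, 0.1466, -0.0059],
 [-0.0411, -0.0059, 0.1202]].

Step 3 — form the quadratic (x - mu)^T · Sigma^{-1} · (x - mu):
  Sigma^{-1} · (x - mu) = (-0.1349, -0.305, 0.2522).
  (x - mu)^T · [Sigma^{-1} · (x - mu)] = (0)·(-0.1349) + (-2)·(-0.305) + (2)·(0.2522) = 1.1144.

Step 4 — take square root: d = √(1.1144) ≈ 1.0556.

d(x, mu) = √(1.1144) ≈ 1.0556


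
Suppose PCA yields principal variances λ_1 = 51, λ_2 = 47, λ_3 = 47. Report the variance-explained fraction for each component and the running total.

Step 1 — total variance = trace(Sigma) = Σ λ_i = 51 + 47 + 47 = 145.

Step 2 — fraction explained by component i = λ_i / Σ λ:
  PC1: 51/145 = 0.3517
  PC2: 47/145 = 0.3241
  PC3: 47/145 = 0.3241

Step 3 — cumulative fraction after k components = (λ_1 + ... + λ_k) / Σ λ:
  k = 1: 51/145 = 0.3517
  k = 2: (51 + 47)/145 = 98/145 = 0.6759
  k = 3: (51 + 47 + 47)/145 = 145/145 = 1

Summary (fraction, with percent):

explained: PC1 0.3517 (35.17%), PC2 0.3241 (32.41%), PC3 0.3241 (32.41%);  cumulative: 0.3517, 0.6759, 1


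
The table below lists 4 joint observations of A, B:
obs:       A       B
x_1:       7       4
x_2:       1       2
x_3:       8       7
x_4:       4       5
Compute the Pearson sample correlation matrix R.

Step 1 — column means:
  mean(A) = (7 + 1 + 8 + 4) / 4 = 20/4 = 5
  mean(B) = (4 + 2 + 7 + 5) / 4 = 18/4 = 4.5

Step 2 — sample variances and covariances s[i,j] = (1/(n-1)) · Σ_k (x_{k,i} - mean_i) · (x_{k,j} - mean_j), with n-1 = 3:
  s[A,A] = ((2)·(2) + (-4)·(-4) + (3)·(3) + (-1)·(-1)) / 3 = 30/3 = 10
  s[A,B] = ((2)·(-0.5) + (-4)·(-2.5) + (3)·(2.5) + (-1)·(0.5)) / 3 = 16/3 = 5.3333
  s[B,B] = ((-0.5)·(-0.5) + (-2.5)·(-2.5) + (2.5)·(2.5) + (0.5)·(0.5)) / 3 = 13/3 = 4.3333
  Sample standard deviations s_i = √(s[i,i]):
  s(A) = √(10) = 3.1623
  s(B) = √(4.3333) = 2.0817

Step 3 — r_{ij} = s_{ij} / (s_i · s_j):
  r[A,A] = 1 (diagonal).
  r[A,B] = 5.3333 / (3.1623 · 2.0817) = 5.3333 / 6.5828 = 0.8102
  r[B,B] = 1 (diagonal).

R is symmetric with unit diagonal. Assembling:

R = [[1, 0.8102],
 [0.8102, 1]]


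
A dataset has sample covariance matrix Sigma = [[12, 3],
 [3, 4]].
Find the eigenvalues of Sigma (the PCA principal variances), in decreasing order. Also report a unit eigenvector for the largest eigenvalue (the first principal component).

Step 1 — characteristic polynomial of 2×2 Sigma:
  det(Sigma - λI) = λ² - trace · λ + det = 0.
  trace = 12 + 4 = 16, det = 12·4 - (3)² = 39.
Step 2 — discriminant:
  Δ = trace² - 4·det = 256 - 156 = 100.
Step 3 — eigenvalues:
  λ = (trace ± √Δ)/2 = (16 ± 10)/2,
  λ_1 = 13,  λ_2 = 3.

Step 4 — unit eigenvector for λ_1: solve (Sigma - λ_1 I)v = 0. First row:
  (12 - 13)·v_x + (3)·v_y = 0, i.e. (-1)·v_x + (3)·v_y = 0,
  so v ∝ (b, λ_1 - a) = (3, 1) = u.
  ||u|| = √((3)² + (1)²) = √(10) ≈ 3.1623,
  v_1 = u/||u|| ≈ (0.9487, 0.3162) (||v_1|| = 1).

λ_1 = 13,  λ_2 = 3;  v_1 ≈ (0.9487, 0.3162)


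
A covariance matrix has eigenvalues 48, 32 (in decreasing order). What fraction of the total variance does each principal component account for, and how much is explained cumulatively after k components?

Step 1 — total variance = trace(Sigma) = Σ λ_i = 48 + 32 = 80.

Step 2 — fraction explained by component i = λ_i / Σ λ:
  PC1: 48/80 = 0.6
  PC2: 32/80 = 0.4

Step 3 — cumulative fraction after k components = (λ_1 + ... + λ_k) / Σ λ:
  k = 1: 48/80 = 0.6
  k = 2: (48 + 32)/80 = 80/80 = 1

Summary (fraction, with percent):

explained: PC1 0.6 (60%), PC2 0.4 (40%);  cumulative: 0.6, 1


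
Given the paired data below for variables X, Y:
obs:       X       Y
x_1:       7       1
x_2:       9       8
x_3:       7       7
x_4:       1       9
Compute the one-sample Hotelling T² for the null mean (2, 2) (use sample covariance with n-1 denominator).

Step 1 — sample mean vector:
  mean(X) = (7 + 9 + 7 + 1) / 4 = 24/4 = 6
  mean(Y) = (1 + 8 + 7 + 9) / 4 = 25/4 = 6.25
  x̄ = (6, 6.25),  deviation x̄ - mu_0 = (6, 6.25) - (2, 2) = (4, 4.25).

Step 2 — sample covariance matrix, S[i,j] = (1/(n-1)) · Σ_k (x_{k,i} - mean_i) · (x_{k,j} - mean_j), divisor n-1 = 3:
  S[X,X] = ((1)·(1) + (3)·(3) + (1)·(1) + (-5)·(-5)) / 3 = 36/3 = 12
  S[X,Y] = ((1)·(-5.25) + (3)·(1.75) + (1)·(0.75) + (-5)·(2.75)) / 3 = -13/3 = -4.3333
  S[Y,Y] = ((-5.25)·(-5.25) + (1.75)·(1.75) + (0.75)·(0.75) + (2.75)·(2.75)) / 3 = 38.75/3 = 12.9167
  S = [[12, -4.3333],
 [-4.3333, 12.9167]].

Step 3 — invert S. det(S) = 12·12.9167 - (-4.3333)² = 136.2222.
  S^{-1} = (1/det) · [[d, -b], [-b, a]] = [[0.0948, 0.0318],
 [0.0318, 0.0881]].

Step 4 — quadratic form (x̄ - mu_0)^T · S^{-1} · (x̄ - mu_0):
  S^{-1} · (x̄ - mu_0) = (0.5145, 0.5016),
  (x̄ - mu_0)^T · [...] = (4)·(0.5145) + (4.25)·(0.5016) = 4.1898.

Step 5 — scale by n: T² = 4 · 4.1898 = 16.7594.

T² ≈ 16.7594


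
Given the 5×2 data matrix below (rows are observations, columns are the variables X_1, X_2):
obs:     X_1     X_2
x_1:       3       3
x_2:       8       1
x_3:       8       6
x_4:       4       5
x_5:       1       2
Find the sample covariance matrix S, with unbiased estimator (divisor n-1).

Step 1 — column means:
  mean(X_1) = (3 + 8 + 8 + 4 + 1) / 5 = 24/5 = 4.8
  mean(X_2) = (3 + 1 + 6 + 5 + 2) / 5 = 17/5 = 3.4

Step 2 — sample covariance S[i,j] = (1/(n-1)) · Σ_k (x_{k,i} - mean_i) · (x_{k,j} - mean_j), with n-1 = 4.
  S[X_1,X_1] = ((-1.8)·(-1.8) + (3.2)·(3.2) + (3.2)·(3.2) + (-0.8)·(-0.8) + (-3.8)·(-3.8)) / 4 = 38.8/4 = 9.7
  S[X_1,X_2] = ((-1.8)·(-0.4) + (3.2)·(-2.4) + (3.2)·(2.6) + (-0.8)·(1.6) + (-3.8)·(-1.4)) / 4 = 5.4/4 = 1.35
  S[X_2,X_2] = ((-0.4)·(-0.4) + (-2.4)·(-2.4) + (2.6)·(2.6) + (1.6)·(1.6) + (-1.4)·(-1.4)) / 4 = 17.2/4 = 4.3

S is symmetric (S[j,i] = S[i,j]). Assembling:

S = [[9.7, 1.35],
 [1.35, 4.3]]


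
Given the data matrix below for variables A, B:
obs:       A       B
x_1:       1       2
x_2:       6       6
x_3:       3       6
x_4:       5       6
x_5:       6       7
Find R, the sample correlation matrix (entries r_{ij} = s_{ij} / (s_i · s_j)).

Step 1 — column means:
  mean(A) = (1 + 6 + 3 + 5 + 6) / 5 = 21/5 = 4.2
  mean(B) = (2 + 6 + 6 + 6 + 7) / 5 = 27/5 = 5.4

Step 2 — sample variances and covariances s[i,j] = (1/(n-1)) · Σ_k (x_{k,i} - mean_i) · (x_{k,j} - mean_j), with n-1 = 4:
  s[A,A] = ((-3.2)·(-3.2) + (1.8)·(1.8) + (-1.2)·(-1.2) + (0.8)·(0.8) + (1.8)·(1.8)) / 4 = 18.8/4 = 4.7
  s[A,B] = ((-3.2)·(-3.4) + (1.8)·(0.6) + (-1.2)·(0.6) + (0.8)·(0.6) + (1.8)·(1.6)) / 4 = 14.6/4 = 3.65
  s[B,B] = ((-3.4)·(-3.4) + (0.6)·(0.6) + (0.6)·(0.6) + (0.6)·(0.6) + (1.6)·(1.6)) / 4 = 15.2/4 = 3.8
  Sample standard deviations s_i = √(s[i,i]):
  s(A) = √(4.7) = 2.1679
  s(B) = √(3.8) = 1.9494

Step 3 — r_{ij} = s_{ij} / (s_i · s_j):
  r[A,A] = 1 (diagonal).
  r[A,B] = 3.65 / (2.1679 · 1.9494) = 3.65 / 4.2261 = 0.8637
  r[B,B] = 1 (diagonal).

R is symmetric with unit diagonal. Assembling:

R = [[1, 0.8637],
 [0.8637, 1]]


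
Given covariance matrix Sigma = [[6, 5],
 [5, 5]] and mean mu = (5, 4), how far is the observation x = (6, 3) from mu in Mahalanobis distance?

Step 1 — centre the observation: (x - mu) = (1, -1).

Step 2 — invert Sigma. det(Sigma) = 6·5 - (5)² = 5.
  Sigma^{-1} = (1/det) · [[d, -b], [-b, a]] = [[1, -1],
 [-1, 1.2]].

Step 3 — form the quadratic (x - mu)^T · Sigma^{-1} · (x - mu):
  Sigma^{-1} · (x - mu) = (2, -2.2).
  (x - mu)^T · [Sigma^{-1} · (x - mu)] = (1)·(2) + (-1)·(-2.2) = 4.2.

Step 4 — take square root: d = √(4.2) ≈ 2.0494.

d(x, mu) = √(4.2) ≈ 2.0494


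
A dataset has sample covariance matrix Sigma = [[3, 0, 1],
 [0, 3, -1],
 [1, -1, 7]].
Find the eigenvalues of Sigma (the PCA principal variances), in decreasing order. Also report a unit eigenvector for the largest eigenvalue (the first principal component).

Step 1 — characteristic polynomial p(λ) = det(λI - Sigma) = λ³ - tr·λ² + c_1·λ - det, where tr = trace, c_1 = sum of the principal 2×2 minors, det = det(Sigma):
  tr = 3 + 3 + 7 = 13,
  c_1 = (3·3 - (0)²) + (3·7 - (1)²) + (3·7 - (-1)²) = 9 + 20 + 20 = 49,
  det = 3·(3·7 - (-1)²) - (0)·((0)·7 - (-1)·(1)) + (1)·((0)·(-1) - 3·(1)) = 3·(20) - (0)·(1) + (1)·(-3) = 57.
  So p(λ) = λ³ - 13λ² + 49λ - 57.
Step 2 — look for an integer root (rational root theorem: any rational root is an integer divisor of 57). Testing λ = 3:
  p(3) = 27 - 117 + 147 - 57 = 0  ✓
  Dividing out (λ - 3): p(λ) = (λ - 3)(λ² - 10λ + 19).
Step 3 — remaining eigenvalues from the quadratic λ² - 10λ + 19 = 0:
  Δ = 10² - 4·19 = 100 - 76 = 24,  λ = (10 ± √24)/2 = (10 ± 4.899)/2 ≈ 7.4495 or 2.5505.
  Sorted: λ_1 = 7.4495,  λ_2 = 3,  λ_3 = 2.5505  (check: sum = 13 = tr ✓).

Step 4 — unit eigenvector for λ_1 ≈ 7.4495: v spans the null space of (Sigma - λ_1 I), whose rows are
  r_1 = (-4.4495, 0, 1),  r_2 = (0, -4.4495, -1),  r_3 = (1, -1, -0.4495).
  v is orthogonal to every row, so take v ∝ r_1 × r_2 = ((0)·(-1) - (1)·(-4.4495), (1)·(0) - (-4.4495)·(-1), (-4.4495)·(-4.4495) - (0)·(0)) ≈ (4.4495, -4.4495, 19.798).
  Let u = (4.4495, -4.4495, 19.798).
  ||u|| = √((4.4495)² + (-4.4495)² + (19.798)²) = √(431.5551) ≈ 20.7739,  v_1 = u/||u|| ≈ (0.2142, -0.2142, 0.953) (||v_1|| = 1).

λ_1 = 7.4495,  λ_2 = 3,  λ_3 = 2.5505;  v_1 ≈ (0.2142, -0.2142, 0.953)


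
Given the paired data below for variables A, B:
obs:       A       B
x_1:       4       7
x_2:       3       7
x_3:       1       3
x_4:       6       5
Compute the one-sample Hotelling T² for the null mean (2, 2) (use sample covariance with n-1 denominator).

Step 1 — sample mean vector:
  mean(A) = (4 + 3 + 1 + 6) / 4 = 14/4 = 3.5
  mean(B) = (7 + 7 + 3 + 5) / 4 = 22/4 = 5.5
  x̄ = (3.5, 5.5),  deviation x̄ - mu_0 = (3.5, 5.5) - (2, 2) = (1.5, 3.5).

Step 2 — sample covariance matrix, S[i,j] = (1/(n-1)) · Σ_k (x_{k,i} - mean_i) · (x_{k,j} - mean_j), divisor n-1 = 3:
  S[A,A] = ((0.5)·(0.5) + (-0.5)·(-0.5) + (-2.5)·(-2.5) + (2.5)·(2.5)) / 3 = 13/3 = 4.3333
  S[A,B] = ((0.5)·(1.5) + (-0.5)·(1.5) + (-2.5)·(-2.5) + (2.5)·(-0.5)) / 3 = 5/3 = 1.6667
  S[B,B] = ((1.5)·(1.5) + (1.5)·(1.5) + (-2.5)·(-2.5) + (-0.5)·(-0.5)) / 3 = 11/3 = 3.6667
  S = [[4.3333, 1.6667],
 [1.6667, 3.6667]].

Step 3 — invert S. det(S) = 4.3333·3.6667 - (1.6667)² = 13.1111.
  S^{-1} = (1/det) · [[d, -b], [-b, a]] = [[0.2797, -0.1271],
 [-0.1271, 0.3305]].

Step 4 — quadratic form (x̄ - mu_0)^T · S^{-1} · (x̄ - mu_0):
  S^{-1} · (x̄ - mu_0) = (-0.0254, 0.9661),
  (x̄ - mu_0)^T · [...] = (1.5)·(-0.0254) + (3.5)·(0.9661) = 3.3432.

Step 5 — scale by n: T² = 4 · 3.3432 = 13.3729.

T² ≈ 13.3729


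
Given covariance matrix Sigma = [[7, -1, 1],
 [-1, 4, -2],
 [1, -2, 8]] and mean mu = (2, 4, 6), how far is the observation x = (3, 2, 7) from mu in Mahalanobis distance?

Step 1 — centre the observation: (x - mu) = (1, -2, 1).

Step 2 — invert Sigma (cofactor / det for 3×3, or solve directly):
  Sigma^{-1} = [[0.1489, 0.0319, -0.0106],
 [0.0319, 0.2926, 0.0691],
 [-0.0106, 0.0691, 0.1436]].

Step 3 — form the quadratic (x - mu)^T · Sigma^{-1} · (x - mu):
  Sigma^{-1} · (x - mu) = (0.0745, -0.484, -0.0053).
  (x - mu)^T · [Sigma^{-1} · (x - mu)] = (1)·(0.0745) + (-2)·(-0.484) + (1)·(-0.0053) = 1.0372.

Step 4 — take square root: d = √(1.0372) ≈ 1.0184.

d(x, mu) = √(1.0372) ≈ 1.0184


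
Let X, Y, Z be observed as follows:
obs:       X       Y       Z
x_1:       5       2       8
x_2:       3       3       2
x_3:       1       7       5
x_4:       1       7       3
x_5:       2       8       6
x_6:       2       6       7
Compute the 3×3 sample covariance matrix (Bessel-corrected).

Step 1 — column means:
  mean(X) = (5 + 3 + 1 + 1 + 2 + 2) / 6 = 14/6 = 2.3333
  mean(Y) = (2 + 3 + 7 + 7 + 8 + 6) / 6 = 33/6 = 5.5
  mean(Z) = (8 + 2 + 5 + 3 + 6 + 7) / 6 = 31/6 = 5.1667

Step 2 — sample covariance S[i,j] = (1/(n-1)) · Σ_k (x_{k,i} - mean_i) · (x_{k,j} - mean_j), with n-1 = 5.
  S[X,X] = ((2.6667)·(2.6667) + (0.6667)·(0.6667) + (-1.3333)·(-1.3333) + (-1.3333)·(-1.3333) + (-0.3333)·(-0.3333) + (-0.3333)·(-0.3333)) / 5 = 11.3333/5 = 2.2667
  S[X,Y] = ((2.6667)·(-3.5) + (0.6667)·(-2.5) + (-1.3333)·(1.5) + (-1.3333)·(1.5) + (-0.3333)·(2.5) + (-0.3333)·(0.5)) / 5 = -16/5 = -3.2
  S[X,Z] = ((2.6667)·(2.8333) + (0.6667)·(-3.1667) + (-1.3333)·(-0.1667) + (-1.3333)·(-2.1667) + (-0.3333)·(0.8333) + (-0.3333)·(1.8333)) / 5 = 7.6667/5 = 1.5333
  S[Y,Y] = ((-3.5)·(-3.5) + (-2.5)·(-2.5) + (1.5)·(1.5) + (1.5)·(1.5) + (2.5)·(2.5) + (0.5)·(0.5)) / 5 = 29.5/5 = 5.9
  S[Y,Z] = ((-3.5)·(2.8333) + (-2.5)·(-3.1667) + (1.5)·(-0.1667) + (1.5)·(-2.1667) + (2.5)·(0.8333) + (0.5)·(1.8333)) / 5 = -2.5/5 = -0.5
  S[Z,Z] = ((2.8333)·(2.8333) + (-3.1667)·(-3.1667) + (-0.1667)·(-0.1667) + (-2.1667)·(-2.1667) + (0.8333)·(0.8333) + (1.8333)·(1.8333)) / 5 = 26.8333/5 = 5.3667

S is symmetric (S[j,i] = S[i,j]). Assembling:

S = [[2.2667, -3.2, 1.5333],
 [-3.2, 5.9, -0.5],
 [1.5333, -0.5, 5.3667]]


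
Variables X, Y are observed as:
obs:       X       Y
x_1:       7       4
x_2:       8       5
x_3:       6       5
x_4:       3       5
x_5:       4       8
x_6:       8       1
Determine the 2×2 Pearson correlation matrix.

Step 1 — column means:
  mean(X) = (7 + 8 + 6 + 3 + 4 + 8) / 6 = 36/6 = 6
  mean(Y) = (4 + 5 + 5 + 5 + 8 + 1) / 6 = 28/6 = 4.6667

Step 2 — sample variances and covariances s[i,j] = (1/(n-1)) · Σ_k (x_{k,i} - mean_i) · (x_{k,j} - mean_j), with n-1 = 5:
  s[X,X] = ((1)·(1) + (2)·(2) + (0)·(0) + (-3)·(-3) + (-2)·(-2) + (2)·(2)) / 5 = 22/5 = 4.4
  s[X,Y] = ((1)·(-0.6667) + (2)·(0.3333) + (0)·(0.3333) + (-3)·(0.3333) + (-2)·(3.3333) + (2)·(-3.6667)) / 5 = -15/5 = -3
  s[Y,Y] = ((-0.6667)·(-0.6667) + (0.3333)·(0.3333) + (0.3333)·(0.3333) + (0.3333)·(0.3333) + (3.3333)·(3.3333) + (-3.6667)·(-3.6667)) / 5 = 25.3333/5 = 5.0667
  Sample standard deviations s_i = √(s[i,i]):
  s(X) = √(4.4) = 2.0976
  s(Y) = √(5.0667) = 2.2509

Step 3 — r_{ij} = s_{ij} / (s_i · s_j):
  r[X,X] = 1 (diagonal).
  r[X,Y] = -3 / (2.0976 · 2.2509) = -3 / 4.7216 = -0.6354
  r[Y,Y] = 1 (diagonal).

R is symmetric with unit diagonal. Assembling:

R = [[1, -0.6354],
 [-0.6354, 1]]


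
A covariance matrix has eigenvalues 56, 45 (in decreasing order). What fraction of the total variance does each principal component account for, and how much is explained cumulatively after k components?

Step 1 — total variance = trace(Sigma) = Σ λ_i = 56 + 45 = 101.

Step 2 — fraction explained by component i = λ_i / Σ λ:
  PC1: 56/101 = 0.5545
  PC2: 45/101 = 0.4455

Step 3 — cumulative fraction after k components = (λ_1 + ... + λ_k) / Σ λ:
  k = 1: 56/101 = 0.5545
  k = 2: (56 + 45)/101 = 101/101 = 1

Summary (fraction, with percent):

explained: PC1 0.5545 (55.45%), PC2 0.4455 (44.55%);  cumulative: 0.5545, 1


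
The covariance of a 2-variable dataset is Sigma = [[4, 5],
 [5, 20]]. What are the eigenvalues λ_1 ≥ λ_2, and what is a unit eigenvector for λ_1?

Step 1 — characteristic polynomial of 2×2 Sigma:
  det(Sigma - λI) = λ² - trace · λ + det = 0.
  trace = 4 + 20 = 24, det = 4·20 - (5)² = 55.
Step 2 — discriminant:
  Δ = trace² - 4·det = 576 - 220 = 356.
Step 3 — eigenvalues:
  λ = (trace ± √Δ)/2 = (24 ± 18.868)/2,
  λ_1 = 21.434,  λ_2 = 2.566.

Step 4 — unit eigenvector for λ_1: solve (Sigma - λ_1 I)v = 0. First row:
  (4 - 21.434)·v_x + (5)·v_y = 0, i.e. (-17.434)·v_x + (5)·v_y = 0,
  so v ∝ (b, λ_1 - a) = (5, 17.434) = u.
  ||u|| = √((5)² + (17.434)²) = √(328.9437) ≈ 18.1368,
  v_1 = u/||u|| ≈ (0.2757, 0.9612) (||v_1|| = 1).

λ_1 = 21.434,  λ_2 = 2.566;  v_1 ≈ (0.2757, 0.9612)


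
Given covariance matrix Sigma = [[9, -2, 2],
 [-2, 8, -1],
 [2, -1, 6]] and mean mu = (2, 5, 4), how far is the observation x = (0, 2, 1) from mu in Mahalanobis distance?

Step 1 — centre the observation: (x - mu) = (-2, -3, -3).

Step 2 — invert Sigma (cofactor / det for 3×3, or solve directly):
  Sigma^{-1} = [[0.1253, 0.0267, -0.0373],
 [0.0267, 0.1333, 0.0133],
 [-0.0373, 0.0133, 0.1813]].

Step 3 — form the quadratic (x - mu)^T · Sigma^{-1} · (x - mu):
  Sigma^{-1} · (x - mu) = (-0.2187, -0.4933, -0.5093).
  (x - mu)^T · [Sigma^{-1} · (x - mu)] = (-2)·(-0.2187) + (-3)·(-0.4933) + (-3)·(-0.5093) = 3.4453.

Step 4 — take square root: d = √(3.4453) ≈ 1.8562.

d(x, mu) = √(3.4453) ≈ 1.8562


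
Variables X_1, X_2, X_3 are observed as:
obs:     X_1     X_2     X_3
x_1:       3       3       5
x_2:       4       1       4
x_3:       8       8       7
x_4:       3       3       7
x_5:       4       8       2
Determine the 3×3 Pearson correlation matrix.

Step 1 — column means:
  mean(X_1) = (3 + 4 + 8 + 3 + 4) / 5 = 22/5 = 4.4
  mean(X_2) = (3 + 1 + 8 + 3 + 8) / 5 = 23/5 = 4.6
  mean(X_3) = (5 + 4 + 7 + 7 + 2) / 5 = 25/5 = 5

Step 2 — sample variances and covariances s[i,j] = (1/(n-1)) · Σ_k (x_{k,i} - mean_i) · (x_{k,j} - mean_j), with n-1 = 4:
  s[X_1,X_1] = ((-1.4)·(-1.4) + (-0.4)·(-0.4) + (3.6)·(3.6) + (-1.4)·(-1.4) + (-0.4)·(-0.4)) / 4 = 17.2/4 = 4.3
  s[X_1,X_2] = ((-1.4)·(-1.6) + (-0.4)·(-3.6) + (3.6)·(3.4) + (-1.4)·(-1.6) + (-0.4)·(3.4)) / 4 = 16.8/4 = 4.2
  s[X_1,X_3] = ((-1.4)·(0) + (-0.4)·(-1) + (3.6)·(2) + (-1.4)·(2) + (-0.4)·(-3)) / 4 = 6/4 = 1.5
  s[X_2,X_2] = ((-1.6)·(-1.6) + (-3.6)·(-3.6) + (3.4)·(3.4) + (-1.6)·(-1.6) + (3.4)·(3.4)) / 4 = 41.2/4 = 10.3
  s[X_2,X_3] = ((-1.6)·(0) + (-3.6)·(-1) + (3.4)·(2) + (-1.6)·(2) + (3.4)·(-3)) / 4 = -3/4 = -0.75
  s[X_3,X_3] = ((0)·(0) + (-1)·(-1) + (2)·(2) + (2)·(2) + (-3)·(-3)) / 4 = 18/4 = 4.5
  Sample standard deviations s_i = √(s[i,i]):
  s(X_1) = √(4.3) = 2.0736
  s(X_2) = √(10.3) = 3.2094
  s(X_3) = √(4.5) = 2.1213

Step 3 — r_{ij} = s_{ij} / (s_i · s_j):
  r[X_1,X_1] = 1 (diagonal).
  r[X_1,X_2] = 4.2 / (2.0736 · 3.2094) = 4.2 / 6.6551 = 0.6311
  r[X_1,X_3] = 1.5 / (2.0736 · 2.1213) = 1.5 / 4.3989 = 0.341
  r[X_2,X_2] = 1 (diagonal).
  r[X_2,X_3] = -0.75 / (3.2094 · 2.1213) = -0.75 / 6.8081 = -0.1102
  r[X_3,X_3] = 1 (diagonal).

R is symmetric with unit diagonal. Assembling:

R = [[1, 0.6311, 0.341],
 [0.6311, 1, -0.1102],
 [0.341, -0.1102, 1]]


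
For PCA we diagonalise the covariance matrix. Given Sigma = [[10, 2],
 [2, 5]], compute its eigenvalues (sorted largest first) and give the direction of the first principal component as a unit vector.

Step 1 — characteristic polynomial of 2×2 Sigma:
  det(Sigma - λI) = λ² - trace · λ + det = 0.
  trace = 10 + 5 = 15, det = 10·5 - (2)² = 46.
Step 2 — discriminant:
  Δ = trace² - 4·det = 225 - 184 = 41.
Step 3 — eigenvalues:
  λ = (trace ± √Δ)/2 = (15 ± 6.4031)/2,
  λ_1 = 10.7016,  λ_2 = 4.2984.

Step 4 — unit eigenvector for λ_1: solve (Sigma - λ_1 I)v = 0. First row:
  (10 - 10.7016)·v_x + (2)·v_y = 0, i.e. (-0.7016)·v_x + (2)·v_y = 0,
  so v ∝ (b, λ_1 - a) = (2, 0.7016) = u.
  ||u|| = √((2)² + (0.7016)²) = √(4.4922) ≈ 2.1195,
  v_1 = u/||u|| ≈ (0.9436, 0.331) (||v_1|| = 1).

λ_1 = 10.7016,  λ_2 = 4.2984;  v_1 ≈ (0.9436, 0.331)


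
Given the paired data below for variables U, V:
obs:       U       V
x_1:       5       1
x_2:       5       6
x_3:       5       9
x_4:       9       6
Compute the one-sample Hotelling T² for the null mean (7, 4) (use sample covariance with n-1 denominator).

Step 1 — sample mean vector:
  mean(U) = (5 + 5 + 5 + 9) / 4 = 24/4 = 6
  mean(V) = (1 + 6 + 9 + 6) / 4 = 22/4 = 5.5
  x̄ = (6, 5.5),  deviation x̄ - mu_0 = (6, 5.5) - (7, 4) = (-1, 1.5).

Step 2 — sample covariance matrix, S[i,j] = (1/(n-1)) · Σ_k (x_{k,i} - mean_i) · (x_{k,j} - mean_j), divisor n-1 = 3:
  S[U,U] = ((-1)·(-1) + (-1)·(-1) + (-1)·(-1) + (3)·(3)) / 3 = 12/3 = 4
  S[U,V] = ((-1)·(-4.5) + (-1)·(0.5) + (-1)·(3.5) + (3)·(0.5)) / 3 = 2/3 = 0.6667
  S[V,V] = ((-4.5)·(-4.5) + (0.5)·(0.5) + (3.5)·(3.5) + (0.5)·(0.5)) / 3 = 33/3 = 11
  S = [[4, 0.6667],
 [0.6667, 11]].

Step 3 — invert S. det(S) = 4·11 - (0.6667)² = 43.5556.
  S^{-1} = (1/det) · [[d, -b], [-b, a]] = [[0.2526, -0.0153],
 [-0.0153, 0.0918]].

Step 4 — quadratic form (x̄ - mu_0)^T · S^{-1} · (x̄ - mu_0):
  S^{-1} · (x̄ - mu_0) = (-0.2755, 0.1531),
  (x̄ - mu_0)^T · [...] = (-1)·(-0.2755) + (1.5)·(0.1531) = 0.5051.

Step 5 — scale by n: T² = 4 · 0.5051 = 2.0204.

T² ≈ 2.0204


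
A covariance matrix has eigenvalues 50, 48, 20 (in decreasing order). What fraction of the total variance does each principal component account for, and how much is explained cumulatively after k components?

Step 1 — total variance = trace(Sigma) = Σ λ_i = 50 + 48 + 20 = 118.

Step 2 — fraction explained by component i = λ_i / Σ λ:
  PC1: 50/118 = 0.4237
  PC2: 48/118 = 0.4068
  PC3: 20/118 = 0.1695

Step 3 — cumulative fraction after k components = (λ_1 + ... + λ_k) / Σ λ:
  k = 1: 50/118 = 0.4237
  k = 2: (50 + 48)/118 = 98/118 = 0.8305
  k = 3: (50 + 48 + 20)/118 = 118/118 = 1

Summary (fraction, with percent):

explained: PC1 0.4237 (42.37%), PC2 0.4068 (40.68%), PC3 0.1695 (16.95%);  cumulative: 0.4237, 0.8305, 1


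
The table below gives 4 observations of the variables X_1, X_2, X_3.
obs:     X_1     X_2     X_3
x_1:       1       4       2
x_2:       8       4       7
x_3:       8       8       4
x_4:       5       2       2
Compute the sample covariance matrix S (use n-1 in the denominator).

Step 1 — column means:
  mean(X_1) = (1 + 8 + 8 + 5) / 4 = 22/4 = 5.5
  mean(X_2) = (4 + 4 + 8 + 2) / 4 = 18/4 = 4.5
  mean(X_3) = (2 + 7 + 4 + 2) / 4 = 15/4 = 3.75

Step 2 — sample covariance S[i,j] = (1/(n-1)) · Σ_k (x_{k,i} - mean_i) · (x_{k,j} - mean_j), with n-1 = 3.
  S[X_1,X_1] = ((-4.5)·(-4.5) + (2.5)·(2.5) + (2.5)·(2.5) + (-0.5)·(-0.5)) / 3 = 33/3 = 11
  S[X_1,X_2] = ((-4.5)·(-0.5) + (2.5)·(-0.5) + (2.5)·(3.5) + (-0.5)·(-2.5)) / 3 = 11/3 = 3.6667
  S[X_1,X_3] = ((-4.5)·(-1.75) + (2.5)·(3.25) + (2.5)·(0.25) + (-0.5)·(-1.75)) / 3 = 17.5/3 = 5.8333
  S[X_2,X_2] = ((-0.5)·(-0.5) + (-0.5)·(-0.5) + (3.5)·(3.5) + (-2.5)·(-2.5)) / 3 = 19/3 = 6.3333
  S[X_2,X_3] = ((-0.5)·(-1.75) + (-0.5)·(3.25) + (3.5)·(0.25) + (-2.5)·(-1.75)) / 3 = 4.5/3 = 1.5
  S[X_3,X_3] = ((-1.75)·(-1.75) + (3.25)·(3.25) + (0.25)·(0.25) + (-1.75)·(-1.75)) / 3 = 16.75/3 = 5.5833

S is symmetric (S[j,i] = S[i,j]). Assembling:

S = [[11, 3.6667, 5.8333],
 [3.6667, 6.3333, 1.5],
 [5.8333, 1.5, 5.5833]]


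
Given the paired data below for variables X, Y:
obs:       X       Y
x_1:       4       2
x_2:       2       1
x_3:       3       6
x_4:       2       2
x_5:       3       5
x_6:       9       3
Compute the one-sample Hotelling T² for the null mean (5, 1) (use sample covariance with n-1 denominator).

Step 1 — sample mean vector:
  mean(X) = (4 + 2 + 3 + 2 + 3 + 9) / 6 = 23/6 = 3.8333
  mean(Y) = (2 + 1 + 6 + 2 + 5 + 3) / 6 = 19/6 = 3.1667
  x̄ = (3.8333, 3.1667),  deviation x̄ - mu_0 = (3.8333, 3.1667) - (5, 1) = (-1.1667, 2.1667).

Step 2 — sample covariance matrix, S[i,j] = (1/(n-1)) · Σ_k (x_{k,i} - mean_i) · (x_{k,j} - mean_j), divisor n-1 = 5:
  S[X,X] = ((0.1667)·(0.1667) + (-1.8333)·(-1.8333) + (-0.8333)·(-0.8333) + (-1.8333)·(-1.8333) + (-0.8333)·(-0.8333) + (5.1667)·(5.1667)) / 5 = 34.8333/5 = 6.9667
  S[X,Y] = ((0.1667)·(-1.1667) + (-1.8333)·(-2.1667) + (-0.8333)·(2.8333) + (-1.8333)·(-1.1667) + (-0.8333)·(1.8333) + (5.1667)·(-0.1667)) / 5 = 1.1667/5 = 0.2333
  S[Y,Y] = ((-1.1667)·(-1.1667) + (-2.1667)·(-2.1667) + (2.8333)·(2.8333) + (-1.1667)·(-1.1667) + (1.8333)·(1.8333) + (-0.1667)·(-0.1667)) / 5 = 18.8333/5 = 3.7667
  S = [[6.9667, 0.2333],
 [0.2333, 3.7667]].

Step 3 — invert S. det(S) = 6.9667·3.7667 - (0.2333)² = 26.1867.
  S^{-1} = (1/det) · [[d, -b], [-b, a]] = [[0.1438, -0.0089],
 [-0.0089, 0.266]].

Step 4 — quadratic form (x̄ - mu_0)^T · S^{-1} · (x̄ - mu_0):
  S^{-1} · (x̄ - mu_0) = (-0.1871, 0.5868),
  (x̄ - mu_0)^T · [...] = (-1.1667)·(-0.1871) + (2.1667)·(0.5868) = 1.4897.

Step 5 — scale by n: T² = 6 · 1.4897 = 8.9384.

T² ≈ 8.9384


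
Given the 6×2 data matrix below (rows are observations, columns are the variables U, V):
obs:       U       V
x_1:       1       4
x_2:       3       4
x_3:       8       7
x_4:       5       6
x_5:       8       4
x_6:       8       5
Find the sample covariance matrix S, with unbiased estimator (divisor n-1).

Step 1 — column means:
  mean(U) = (1 + 3 + 8 + 5 + 8 + 8) / 6 = 33/6 = 5.5
  mean(V) = (4 + 4 + 7 + 6 + 4 + 5) / 6 = 30/6 = 5

Step 2 — sample covariance S[i,j] = (1/(n-1)) · Σ_k (x_{k,i} - mean_i) · (x_{k,j} - mean_j), with n-1 = 5.
  S[U,U] = ((-4.5)·(-4.5) + (-2.5)·(-2.5) + (2.5)·(2.5) + (-0.5)·(-0.5) + (2.5)·(2.5) + (2.5)·(2.5)) / 5 = 45.5/5 = 9.1
  S[U,V] = ((-4.5)·(-1) + (-2.5)·(-1) + (2.5)·(2) + (-0.5)·(1) + (2.5)·(-1) + (2.5)·(0)) / 5 = 9/5 = 1.8
  S[V,V] = ((-1)·(-1) + (-1)·(-1) + (2)·(2) + (1)·(1) + (-1)·(-1) + (0)·(0)) / 5 = 8/5 = 1.6

S is symmetric (S[j,i] = S[i,j]). Assembling:

S = [[9.1, 1.8],
 [1.8, 1.6]]


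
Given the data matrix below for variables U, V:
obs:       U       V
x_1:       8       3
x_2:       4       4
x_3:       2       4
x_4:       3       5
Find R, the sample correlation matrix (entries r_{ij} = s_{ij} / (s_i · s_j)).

Step 1 — column means:
  mean(U) = (8 + 4 + 2 + 3) / 4 = 17/4 = 4.25
  mean(V) = (3 + 4 + 4 + 5) / 4 = 16/4 = 4

Step 2 — sample variances and covariances s[i,j] = (1/(n-1)) · Σ_k (x_{k,i} - mean_i) · (x_{k,j} - mean_j), with n-1 = 3:
  s[U,U] = ((3.75)·(3.75) + (-0.25)·(-0.25) + (-2.25)·(-2.25) + (-1.25)·(-1.25)) / 3 = 20.75/3 = 6.9167
  s[U,V] = ((3.75)·(-1) + (-0.25)·(0) + (-2.25)·(0) + (-1.25)·(1)) / 3 = -5/3 = -1.6667
  s[V,V] = ((-1)·(-1) + (0)·(0) + (0)·(0) + (1)·(1)) / 3 = 2/3 = 0.6667
  Sample standard deviations s_i = √(s[i,i]):
  s(U) = √(6.9167) = 2.63
  s(V) = √(0.6667) = 0.8165

Step 3 — r_{ij} = s_{ij} / (s_i · s_j):
  r[U,U] = 1 (diagonal).
  r[U,V] = -1.6667 / (2.63 · 0.8165) = -1.6667 / 2.1473 = -0.7762
  r[V,V] = 1 (diagonal).

R is symmetric with unit diagonal. Assembling:

R = [[1, -0.7762],
 [-0.7762, 1]]


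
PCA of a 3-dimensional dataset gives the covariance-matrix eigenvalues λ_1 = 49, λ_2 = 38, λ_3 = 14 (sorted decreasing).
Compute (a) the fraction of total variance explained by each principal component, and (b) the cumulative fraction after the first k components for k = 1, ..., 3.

Step 1 — total variance = trace(Sigma) = Σ λ_i = 49 + 38 + 14 = 101.

Step 2 — fraction explained by component i = λ_i / Σ λ:
  PC1: 49/101 = 0.4851
  PC2: 38/101 = 0.3762
  PC3: 14/101 = 0.1386

Step 3 — cumulative fraction after k components = (λ_1 + ... + λ_k) / Σ λ:
  k = 1: 49/101 = 0.4851
  k = 2: (49 + 38)/101 = 87/101 = 0.8614
  k = 3: (49 + 38 + 14)/101 = 101/101 = 1

Summary (fraction, with percent):

explained: PC1 0.4851 (48.51%), PC2 0.3762 (37.62%), PC3 0.1386 (13.86%);  cumulative: 0.4851, 0.8614, 1


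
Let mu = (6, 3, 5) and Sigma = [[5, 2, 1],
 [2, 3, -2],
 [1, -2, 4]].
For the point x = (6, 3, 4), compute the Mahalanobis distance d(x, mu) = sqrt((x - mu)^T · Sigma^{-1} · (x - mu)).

Step 1 — centre the observation: (x - mu) = (0, 0, -1).

Step 2 — invert Sigma (cofactor / det for 3×3, or solve directly):
  Sigma^{-1} = [[0.6154, -0.7692, -0.5385],
 [-0.7692, 1.4615, 0.9231],
 [-0.5385, 0.9231, 0.8462]].

Step 3 — form the quadratic (x - mu)^T · Sigma^{-1} · (x - mu):
  Sigma^{-1} · (x - mu) = (0.5385, -0.9231, -0.8462).
  (x - mu)^T · [Sigma^{-1} · (x - mu)] = (0)·(0.5385) + (0)·(-0.9231) + (-1)·(-0.8462) = 0.8462.

Step 4 — take square root: d = √(0.8462) ≈ 0.9199.

d(x, mu) = √(0.8462) ≈ 0.9199


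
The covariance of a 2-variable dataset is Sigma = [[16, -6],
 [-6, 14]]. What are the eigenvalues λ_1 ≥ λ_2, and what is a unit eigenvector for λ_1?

Step 1 — characteristic polynomial of 2×2 Sigma:
  det(Sigma - λI) = λ² - trace · λ + det = 0.
  trace = 16 + 14 = 30, det = 16·14 - (-6)² = 188.
Step 2 — discriminant:
  Δ = trace² - 4·det = 900 - 752 = 148.
Step 3 — eigenvalues:
  λ = (trace ± √Δ)/2 = (30 ± 12.1655)/2,
  λ_1 = 21.0828,  λ_2 = 8.9172.

Step 4 — unit eigenvector for λ_1: solve (Sigma - λ_1 I)v = 0. First row:
  (16 - 21.0828)·v_x + (-6)·v_y = 0, i.e. (-5.0828)·v_x + (-6)·v_y = 0,
  so v ∝ (b, λ_1 - a) = (-6, 5.0828); multiply by -1 so the first entry is positive: u = (6, -5.0828).
  ||u|| = √((6)² + (-5.0828)²) = √(61.8345) ≈ 7.8635,
  v_1 = u/||u|| ≈ (0.763, -0.6464) (||v_1|| = 1).

λ_1 = 21.0828,  λ_2 = 8.9172;  v_1 ≈ (0.763, -0.6464)


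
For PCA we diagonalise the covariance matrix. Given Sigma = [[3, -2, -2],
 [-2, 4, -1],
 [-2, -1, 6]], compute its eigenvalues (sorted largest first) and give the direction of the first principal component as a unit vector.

Step 1 — characteristic polynomial p(λ) = det(λI - Sigma) = λ³ - tr·λ² + c_1·λ - det, where tr = trace, c_1 = sum of the principal 2×2 minors, det = det(Sigma):
  tr = 3 + 4 + 6 = 13,
  c_1 = (3·4 - (-2)²) + (3·6 - (-2)²) + (4·6 - (-1)²) = 8 + 14 + 23 = 45,
  det = 3·(4·6 - (-1)²) - (-2)·((-2)·6 - (-1)·(-2)) + (-2)·((-2)·(-1) - 4·(-2)) = 3·(23) - (-2)·(-14) + (-2)·(10) = 21.
  So p(λ) = λ³ - 13λ² + 45λ - 21.
Step 2 — look for an integer root (rational root theorem: any rational root is an integer divisor of 21). Testing λ = 7:
  p(7) = 343 - 637 + 315 - 21 = 0  ✓
  Dividing out (λ - 7): p(λ) = (λ - 7)(λ² - 6λ + 3).
Step 3 — remaining eigenvalues from the quadratic λ² - 6λ + 3 = 0:
  Δ = 6² - 4·3 = 36 - 12 = 24,  λ = (6 ± √24)/2 = (6 ± 4.899)/2 ≈ 5.4495 or 0.5505.
  Sorted: λ_1 = 7,  λ_2 = 5.4495,  λ_3 = 0.5505  (check: sum = 13 = tr ✓).

Step 4 — unit eigenvector for λ_1 = 7: v spans the null space of (Sigma - λ_1 I), whose rows are
  r_1 = (-4, -2, -2),  r_2 = (-2, -3, -1),  r_3 = (-2, -1, -1).
  v is orthogonal to every row, so take v ∝ r_1 × r_2 = ((-2)·(-1) - (-2)·(-3), (-2)·(-2) - (-4)·(-1), (-4)·(-3) - (-2)·(-2)) = (-4, 0, 8).
  Rescale (divide by 4; multiply by -1 so the first nonzero entry is positive): u = (1, 0, -2).
  ||u|| = √((1)² + (0)² + (-2)²) = √(5) ≈ 2.2361,  v_1 = u/||u|| ≈ (0.4472, 0, -0.8944) (||v_1|| = 1).

λ_1 = 7,  λ_2 = 5.4495,  λ_3 = 0.5505;  v_1 ≈ (0.4472, 0, -0.8944)


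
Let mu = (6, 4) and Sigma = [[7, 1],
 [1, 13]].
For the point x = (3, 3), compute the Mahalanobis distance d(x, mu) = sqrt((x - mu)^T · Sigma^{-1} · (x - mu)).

Step 1 — centre the observation: (x - mu) = (-3, -1).

Step 2 — invert Sigma. det(Sigma) = 7·13 - (1)² = 90.
  Sigma^{-1} = (1/det) · [[d, -b], [-b, a]] = [[0.1444, -0.0111],
 [-0.0111, 0.0778]].

Step 3 — form the quadratic (x - mu)^T · Sigma^{-1} · (x - mu):
  Sigma^{-1} · (x - mu) = (-0.4222, -0.0444).
  (x - mu)^T · [Sigma^{-1} · (x - mu)] = (-3)·(-0.4222) + (-1)·(-0.0444) = 1.3111.

Step 4 — take square root: d = √(1.3111) ≈ 1.145.

d(x, mu) = √(1.3111) ≈ 1.145
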